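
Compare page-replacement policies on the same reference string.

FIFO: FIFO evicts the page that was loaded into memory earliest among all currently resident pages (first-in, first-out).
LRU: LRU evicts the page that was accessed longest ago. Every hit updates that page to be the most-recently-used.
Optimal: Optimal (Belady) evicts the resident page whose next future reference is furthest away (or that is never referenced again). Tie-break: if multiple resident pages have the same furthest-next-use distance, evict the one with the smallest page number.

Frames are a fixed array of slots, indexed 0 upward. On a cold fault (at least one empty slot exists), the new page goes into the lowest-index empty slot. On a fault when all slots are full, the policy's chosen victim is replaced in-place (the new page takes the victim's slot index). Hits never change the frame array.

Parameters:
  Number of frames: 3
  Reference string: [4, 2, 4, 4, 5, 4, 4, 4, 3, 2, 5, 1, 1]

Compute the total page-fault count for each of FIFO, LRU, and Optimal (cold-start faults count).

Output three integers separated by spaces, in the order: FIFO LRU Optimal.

Answer: 5 7 5

Derivation:
--- FIFO ---
  step 0: ref 4 -> FAULT, frames=[4,-,-] (faults so far: 1)
  step 1: ref 2 -> FAULT, frames=[4,2,-] (faults so far: 2)
  step 2: ref 4 -> HIT, frames=[4,2,-] (faults so far: 2)
  step 3: ref 4 -> HIT, frames=[4,2,-] (faults so far: 2)
  step 4: ref 5 -> FAULT, frames=[4,2,5] (faults so far: 3)
  step 5: ref 4 -> HIT, frames=[4,2,5] (faults so far: 3)
  step 6: ref 4 -> HIT, frames=[4,2,5] (faults so far: 3)
  step 7: ref 4 -> HIT, frames=[4,2,5] (faults so far: 3)
  step 8: ref 3 -> FAULT, evict 4, frames=[3,2,5] (faults so far: 4)
  step 9: ref 2 -> HIT, frames=[3,2,5] (faults so far: 4)
  step 10: ref 5 -> HIT, frames=[3,2,5] (faults so far: 4)
  step 11: ref 1 -> FAULT, evict 2, frames=[3,1,5] (faults so far: 5)
  step 12: ref 1 -> HIT, frames=[3,1,5] (faults so far: 5)
  FIFO total faults: 5
--- LRU ---
  step 0: ref 4 -> FAULT, frames=[4,-,-] (faults so far: 1)
  step 1: ref 2 -> FAULT, frames=[4,2,-] (faults so far: 2)
  step 2: ref 4 -> HIT, frames=[4,2,-] (faults so far: 2)
  step 3: ref 4 -> HIT, frames=[4,2,-] (faults so far: 2)
  step 4: ref 5 -> FAULT, frames=[4,2,5] (faults so far: 3)
  step 5: ref 4 -> HIT, frames=[4,2,5] (faults so far: 3)
  step 6: ref 4 -> HIT, frames=[4,2,5] (faults so far: 3)
  step 7: ref 4 -> HIT, frames=[4,2,5] (faults so far: 3)
  step 8: ref 3 -> FAULT, evict 2, frames=[4,3,5] (faults so far: 4)
  step 9: ref 2 -> FAULT, evict 5, frames=[4,3,2] (faults so far: 5)
  step 10: ref 5 -> FAULT, evict 4, frames=[5,3,2] (faults so far: 6)
  step 11: ref 1 -> FAULT, evict 3, frames=[5,1,2] (faults so far: 7)
  step 12: ref 1 -> HIT, frames=[5,1,2] (faults so far: 7)
  LRU total faults: 7
--- Optimal ---
  step 0: ref 4 -> FAULT, frames=[4,-,-] (faults so far: 1)
  step 1: ref 2 -> FAULT, frames=[4,2,-] (faults so far: 2)
  step 2: ref 4 -> HIT, frames=[4,2,-] (faults so far: 2)
  step 3: ref 4 -> HIT, frames=[4,2,-] (faults so far: 2)
  step 4: ref 5 -> FAULT, frames=[4,2,5] (faults so far: 3)
  step 5: ref 4 -> HIT, frames=[4,2,5] (faults so far: 3)
  step 6: ref 4 -> HIT, frames=[4,2,5] (faults so far: 3)
  step 7: ref 4 -> HIT, frames=[4,2,5] (faults so far: 3)
  step 8: ref 3 -> FAULT, evict 4, frames=[3,2,5] (faults so far: 4)
  step 9: ref 2 -> HIT, frames=[3,2,5] (faults so far: 4)
  step 10: ref 5 -> HIT, frames=[3,2,5] (faults so far: 4)
  step 11: ref 1 -> FAULT, evict 2, frames=[3,1,5] (faults so far: 5)
  step 12: ref 1 -> HIT, frames=[3,1,5] (faults so far: 5)
  Optimal total faults: 5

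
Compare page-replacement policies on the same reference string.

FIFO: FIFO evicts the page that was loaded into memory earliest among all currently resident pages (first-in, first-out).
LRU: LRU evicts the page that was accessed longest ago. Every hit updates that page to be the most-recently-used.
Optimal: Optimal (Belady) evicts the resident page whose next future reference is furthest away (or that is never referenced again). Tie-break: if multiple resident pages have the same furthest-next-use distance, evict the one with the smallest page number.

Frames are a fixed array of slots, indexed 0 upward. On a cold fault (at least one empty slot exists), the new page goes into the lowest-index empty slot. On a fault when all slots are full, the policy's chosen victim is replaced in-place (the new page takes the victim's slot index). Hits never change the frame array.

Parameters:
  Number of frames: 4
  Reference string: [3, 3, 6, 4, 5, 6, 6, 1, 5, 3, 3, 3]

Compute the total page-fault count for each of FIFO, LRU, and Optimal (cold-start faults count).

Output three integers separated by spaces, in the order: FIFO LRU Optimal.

Answer: 6 6 5

Derivation:
--- FIFO ---
  step 0: ref 3 -> FAULT, frames=[3,-,-,-] (faults so far: 1)
  step 1: ref 3 -> HIT, frames=[3,-,-,-] (faults so far: 1)
  step 2: ref 6 -> FAULT, frames=[3,6,-,-] (faults so far: 2)
  step 3: ref 4 -> FAULT, frames=[3,6,4,-] (faults so far: 3)
  step 4: ref 5 -> FAULT, frames=[3,6,4,5] (faults so far: 4)
  step 5: ref 6 -> HIT, frames=[3,6,4,5] (faults so far: 4)
  step 6: ref 6 -> HIT, frames=[3,6,4,5] (faults so far: 4)
  step 7: ref 1 -> FAULT, evict 3, frames=[1,6,4,5] (faults so far: 5)
  step 8: ref 5 -> HIT, frames=[1,6,4,5] (faults so far: 5)
  step 9: ref 3 -> FAULT, evict 6, frames=[1,3,4,5] (faults so far: 6)
  step 10: ref 3 -> HIT, frames=[1,3,4,5] (faults so far: 6)
  step 11: ref 3 -> HIT, frames=[1,3,4,5] (faults so far: 6)
  FIFO total faults: 6
--- LRU ---
  step 0: ref 3 -> FAULT, frames=[3,-,-,-] (faults so far: 1)
  step 1: ref 3 -> HIT, frames=[3,-,-,-] (faults so far: 1)
  step 2: ref 6 -> FAULT, frames=[3,6,-,-] (faults so far: 2)
  step 3: ref 4 -> FAULT, frames=[3,6,4,-] (faults so far: 3)
  step 4: ref 5 -> FAULT, frames=[3,6,4,5] (faults so far: 4)
  step 5: ref 6 -> HIT, frames=[3,6,4,5] (faults so far: 4)
  step 6: ref 6 -> HIT, frames=[3,6,4,5] (faults so far: 4)
  step 7: ref 1 -> FAULT, evict 3, frames=[1,6,4,5] (faults so far: 5)
  step 8: ref 5 -> HIT, frames=[1,6,4,5] (faults so far: 5)
  step 9: ref 3 -> FAULT, evict 4, frames=[1,6,3,5] (faults so far: 6)
  step 10: ref 3 -> HIT, frames=[1,6,3,5] (faults so far: 6)
  step 11: ref 3 -> HIT, frames=[1,6,3,5] (faults so far: 6)
  LRU total faults: 6
--- Optimal ---
  step 0: ref 3 -> FAULT, frames=[3,-,-,-] (faults so far: 1)
  step 1: ref 3 -> HIT, frames=[3,-,-,-] (faults so far: 1)
  step 2: ref 6 -> FAULT, frames=[3,6,-,-] (faults so far: 2)
  step 3: ref 4 -> FAULT, frames=[3,6,4,-] (faults so far: 3)
  step 4: ref 5 -> FAULT, frames=[3,6,4,5] (faults so far: 4)
  step 5: ref 6 -> HIT, frames=[3,6,4,5] (faults so far: 4)
  step 6: ref 6 -> HIT, frames=[3,6,4,5] (faults so far: 4)
  step 7: ref 1 -> FAULT, evict 4, frames=[3,6,1,5] (faults so far: 5)
  step 8: ref 5 -> HIT, frames=[3,6,1,5] (faults so far: 5)
  step 9: ref 3 -> HIT, frames=[3,6,1,5] (faults so far: 5)
  step 10: ref 3 -> HIT, frames=[3,6,1,5] (faults so far: 5)
  step 11: ref 3 -> HIT, frames=[3,6,1,5] (faults so far: 5)
  Optimal total faults: 5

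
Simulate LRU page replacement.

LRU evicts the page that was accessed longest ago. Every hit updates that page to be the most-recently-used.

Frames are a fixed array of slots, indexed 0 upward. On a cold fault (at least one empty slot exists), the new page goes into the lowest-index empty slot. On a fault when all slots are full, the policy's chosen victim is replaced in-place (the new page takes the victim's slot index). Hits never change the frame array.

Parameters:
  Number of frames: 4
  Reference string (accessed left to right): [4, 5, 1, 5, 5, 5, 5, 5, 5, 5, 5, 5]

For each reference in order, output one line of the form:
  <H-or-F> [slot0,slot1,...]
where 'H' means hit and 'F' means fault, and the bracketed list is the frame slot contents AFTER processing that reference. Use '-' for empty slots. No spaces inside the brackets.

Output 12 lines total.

F [4,-,-,-]
F [4,5,-,-]
F [4,5,1,-]
H [4,5,1,-]
H [4,5,1,-]
H [4,5,1,-]
H [4,5,1,-]
H [4,5,1,-]
H [4,5,1,-]
H [4,5,1,-]
H [4,5,1,-]
H [4,5,1,-]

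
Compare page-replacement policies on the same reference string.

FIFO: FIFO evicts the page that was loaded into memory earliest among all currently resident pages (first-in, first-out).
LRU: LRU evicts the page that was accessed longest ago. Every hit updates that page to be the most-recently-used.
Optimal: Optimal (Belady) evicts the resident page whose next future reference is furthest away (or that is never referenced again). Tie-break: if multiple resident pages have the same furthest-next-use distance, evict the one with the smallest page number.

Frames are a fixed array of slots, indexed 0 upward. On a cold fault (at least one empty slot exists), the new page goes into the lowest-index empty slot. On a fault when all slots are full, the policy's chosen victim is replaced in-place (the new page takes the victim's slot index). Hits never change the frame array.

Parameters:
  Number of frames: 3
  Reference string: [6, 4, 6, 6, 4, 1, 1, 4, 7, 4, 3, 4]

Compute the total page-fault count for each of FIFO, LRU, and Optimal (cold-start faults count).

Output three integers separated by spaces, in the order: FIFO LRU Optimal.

--- FIFO ---
  step 0: ref 6 -> FAULT, frames=[6,-,-] (faults so far: 1)
  step 1: ref 4 -> FAULT, frames=[6,4,-] (faults so far: 2)
  step 2: ref 6 -> HIT, frames=[6,4,-] (faults so far: 2)
  step 3: ref 6 -> HIT, frames=[6,4,-] (faults so far: 2)
  step 4: ref 4 -> HIT, frames=[6,4,-] (faults so far: 2)
  step 5: ref 1 -> FAULT, frames=[6,4,1] (faults so far: 3)
  step 6: ref 1 -> HIT, frames=[6,4,1] (faults so far: 3)
  step 7: ref 4 -> HIT, frames=[6,4,1] (faults so far: 3)
  step 8: ref 7 -> FAULT, evict 6, frames=[7,4,1] (faults so far: 4)
  step 9: ref 4 -> HIT, frames=[7,4,1] (faults so far: 4)
  step 10: ref 3 -> FAULT, evict 4, frames=[7,3,1] (faults so far: 5)
  step 11: ref 4 -> FAULT, evict 1, frames=[7,3,4] (faults so far: 6)
  FIFO total faults: 6
--- LRU ---
  step 0: ref 6 -> FAULT, frames=[6,-,-] (faults so far: 1)
  step 1: ref 4 -> FAULT, frames=[6,4,-] (faults so far: 2)
  step 2: ref 6 -> HIT, frames=[6,4,-] (faults so far: 2)
  step 3: ref 6 -> HIT, frames=[6,4,-] (faults so far: 2)
  step 4: ref 4 -> HIT, frames=[6,4,-] (faults so far: 2)
  step 5: ref 1 -> FAULT, frames=[6,4,1] (faults so far: 3)
  step 6: ref 1 -> HIT, frames=[6,4,1] (faults so far: 3)
  step 7: ref 4 -> HIT, frames=[6,4,1] (faults so far: 3)
  step 8: ref 7 -> FAULT, evict 6, frames=[7,4,1] (faults so far: 4)
  step 9: ref 4 -> HIT, frames=[7,4,1] (faults so far: 4)
  step 10: ref 3 -> FAULT, evict 1, frames=[7,4,3] (faults so far: 5)
  step 11: ref 4 -> HIT, frames=[7,4,3] (faults so far: 5)
  LRU total faults: 5
--- Optimal ---
  step 0: ref 6 -> FAULT, frames=[6,-,-] (faults so far: 1)
  step 1: ref 4 -> FAULT, frames=[6,4,-] (faults so far: 2)
  step 2: ref 6 -> HIT, frames=[6,4,-] (faults so far: 2)
  step 3: ref 6 -> HIT, frames=[6,4,-] (faults so far: 2)
  step 4: ref 4 -> HIT, frames=[6,4,-] (faults so far: 2)
  step 5: ref 1 -> FAULT, frames=[6,4,1] (faults so far: 3)
  step 6: ref 1 -> HIT, frames=[6,4,1] (faults so far: 3)
  step 7: ref 4 -> HIT, frames=[6,4,1] (faults so far: 3)
  step 8: ref 7 -> FAULT, evict 1, frames=[6,4,7] (faults so far: 4)
  step 9: ref 4 -> HIT, frames=[6,4,7] (faults so far: 4)
  step 10: ref 3 -> FAULT, evict 6, frames=[3,4,7] (faults so far: 5)
  step 11: ref 4 -> HIT, frames=[3,4,7] (faults so far: 5)
  Optimal total faults: 5

Answer: 6 5 5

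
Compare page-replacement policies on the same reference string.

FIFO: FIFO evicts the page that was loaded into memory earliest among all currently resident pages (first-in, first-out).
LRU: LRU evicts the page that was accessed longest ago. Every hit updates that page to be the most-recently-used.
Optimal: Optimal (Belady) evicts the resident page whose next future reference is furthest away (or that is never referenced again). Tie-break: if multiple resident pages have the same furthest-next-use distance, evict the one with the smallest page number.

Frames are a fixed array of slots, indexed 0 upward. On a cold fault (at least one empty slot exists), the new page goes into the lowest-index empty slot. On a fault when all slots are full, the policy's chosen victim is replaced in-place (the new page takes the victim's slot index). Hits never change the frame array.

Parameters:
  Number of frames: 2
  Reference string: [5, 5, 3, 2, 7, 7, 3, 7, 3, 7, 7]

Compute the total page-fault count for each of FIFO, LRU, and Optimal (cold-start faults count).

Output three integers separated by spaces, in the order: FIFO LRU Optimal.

Answer: 5 5 4

Derivation:
--- FIFO ---
  step 0: ref 5 -> FAULT, frames=[5,-] (faults so far: 1)
  step 1: ref 5 -> HIT, frames=[5,-] (faults so far: 1)
  step 2: ref 3 -> FAULT, frames=[5,3] (faults so far: 2)
  step 3: ref 2 -> FAULT, evict 5, frames=[2,3] (faults so far: 3)
  step 4: ref 7 -> FAULT, evict 3, frames=[2,7] (faults so far: 4)
  step 5: ref 7 -> HIT, frames=[2,7] (faults so far: 4)
  step 6: ref 3 -> FAULT, evict 2, frames=[3,7] (faults so far: 5)
  step 7: ref 7 -> HIT, frames=[3,7] (faults so far: 5)
  step 8: ref 3 -> HIT, frames=[3,7] (faults so far: 5)
  step 9: ref 7 -> HIT, frames=[3,7] (faults so far: 5)
  step 10: ref 7 -> HIT, frames=[3,7] (faults so far: 5)
  FIFO total faults: 5
--- LRU ---
  step 0: ref 5 -> FAULT, frames=[5,-] (faults so far: 1)
  step 1: ref 5 -> HIT, frames=[5,-] (faults so far: 1)
  step 2: ref 3 -> FAULT, frames=[5,3] (faults so far: 2)
  step 3: ref 2 -> FAULT, evict 5, frames=[2,3] (faults so far: 3)
  step 4: ref 7 -> FAULT, evict 3, frames=[2,7] (faults so far: 4)
  step 5: ref 7 -> HIT, frames=[2,7] (faults so far: 4)
  step 6: ref 3 -> FAULT, evict 2, frames=[3,7] (faults so far: 5)
  step 7: ref 7 -> HIT, frames=[3,7] (faults so far: 5)
  step 8: ref 3 -> HIT, frames=[3,7] (faults so far: 5)
  step 9: ref 7 -> HIT, frames=[3,7] (faults so far: 5)
  step 10: ref 7 -> HIT, frames=[3,7] (faults so far: 5)
  LRU total faults: 5
--- Optimal ---
  step 0: ref 5 -> FAULT, frames=[5,-] (faults so far: 1)
  step 1: ref 5 -> HIT, frames=[5,-] (faults so far: 1)
  step 2: ref 3 -> FAULT, frames=[5,3] (faults so far: 2)
  step 3: ref 2 -> FAULT, evict 5, frames=[2,3] (faults so far: 3)
  step 4: ref 7 -> FAULT, evict 2, frames=[7,3] (faults so far: 4)
  step 5: ref 7 -> HIT, frames=[7,3] (faults so far: 4)
  step 6: ref 3 -> HIT, frames=[7,3] (faults so far: 4)
  step 7: ref 7 -> HIT, frames=[7,3] (faults so far: 4)
  step 8: ref 3 -> HIT, frames=[7,3] (faults so far: 4)
  step 9: ref 7 -> HIT, frames=[7,3] (faults so far: 4)
  step 10: ref 7 -> HIT, frames=[7,3] (faults so far: 4)
  Optimal total faults: 4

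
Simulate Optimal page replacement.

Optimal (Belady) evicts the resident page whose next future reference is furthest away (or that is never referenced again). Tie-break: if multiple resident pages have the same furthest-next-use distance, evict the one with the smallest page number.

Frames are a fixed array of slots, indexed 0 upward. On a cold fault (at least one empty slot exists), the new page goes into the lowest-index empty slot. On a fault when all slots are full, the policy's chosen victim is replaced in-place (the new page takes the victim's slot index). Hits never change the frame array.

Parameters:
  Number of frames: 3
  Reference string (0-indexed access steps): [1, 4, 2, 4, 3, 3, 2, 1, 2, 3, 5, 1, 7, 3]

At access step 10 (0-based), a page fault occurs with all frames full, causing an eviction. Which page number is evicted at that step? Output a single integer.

Answer: 2

Derivation:
Step 0: ref 1 -> FAULT, frames=[1,-,-]
Step 1: ref 4 -> FAULT, frames=[1,4,-]
Step 2: ref 2 -> FAULT, frames=[1,4,2]
Step 3: ref 4 -> HIT, frames=[1,4,2]
Step 4: ref 3 -> FAULT, evict 4, frames=[1,3,2]
Step 5: ref 3 -> HIT, frames=[1,3,2]
Step 6: ref 2 -> HIT, frames=[1,3,2]
Step 7: ref 1 -> HIT, frames=[1,3,2]
Step 8: ref 2 -> HIT, frames=[1,3,2]
Step 9: ref 3 -> HIT, frames=[1,3,2]
Step 10: ref 5 -> FAULT, evict 2, frames=[1,3,5]
At step 10: evicted page 2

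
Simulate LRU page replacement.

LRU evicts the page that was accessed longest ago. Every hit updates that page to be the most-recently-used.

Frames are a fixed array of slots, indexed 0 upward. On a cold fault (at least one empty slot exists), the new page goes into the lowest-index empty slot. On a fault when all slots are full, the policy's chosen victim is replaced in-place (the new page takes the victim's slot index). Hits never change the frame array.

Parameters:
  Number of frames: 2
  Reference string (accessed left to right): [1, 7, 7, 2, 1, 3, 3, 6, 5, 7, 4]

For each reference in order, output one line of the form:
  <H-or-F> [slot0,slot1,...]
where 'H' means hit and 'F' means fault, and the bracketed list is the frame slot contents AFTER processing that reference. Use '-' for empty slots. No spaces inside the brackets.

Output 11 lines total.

F [1,-]
F [1,7]
H [1,7]
F [2,7]
F [2,1]
F [3,1]
H [3,1]
F [3,6]
F [5,6]
F [5,7]
F [4,7]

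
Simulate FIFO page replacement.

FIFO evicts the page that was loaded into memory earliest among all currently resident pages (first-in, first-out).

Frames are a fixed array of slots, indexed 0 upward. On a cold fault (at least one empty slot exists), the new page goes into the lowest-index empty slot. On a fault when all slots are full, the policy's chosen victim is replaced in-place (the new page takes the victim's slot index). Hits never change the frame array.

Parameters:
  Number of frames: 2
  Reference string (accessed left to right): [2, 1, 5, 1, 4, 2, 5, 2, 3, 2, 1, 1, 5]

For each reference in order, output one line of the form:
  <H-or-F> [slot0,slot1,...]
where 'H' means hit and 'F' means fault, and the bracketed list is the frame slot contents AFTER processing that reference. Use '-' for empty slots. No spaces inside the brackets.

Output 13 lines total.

F [2,-]
F [2,1]
F [5,1]
H [5,1]
F [5,4]
F [2,4]
F [2,5]
H [2,5]
F [3,5]
F [3,2]
F [1,2]
H [1,2]
F [1,5]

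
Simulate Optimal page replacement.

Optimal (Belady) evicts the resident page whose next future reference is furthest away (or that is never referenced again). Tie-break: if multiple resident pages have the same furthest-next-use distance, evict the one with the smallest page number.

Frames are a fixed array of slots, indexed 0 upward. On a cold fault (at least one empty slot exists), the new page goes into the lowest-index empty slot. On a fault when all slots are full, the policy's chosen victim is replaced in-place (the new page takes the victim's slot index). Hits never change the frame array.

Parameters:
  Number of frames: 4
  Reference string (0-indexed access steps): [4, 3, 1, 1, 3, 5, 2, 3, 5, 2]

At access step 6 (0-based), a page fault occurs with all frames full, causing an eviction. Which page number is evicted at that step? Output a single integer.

Answer: 1

Derivation:
Step 0: ref 4 -> FAULT, frames=[4,-,-,-]
Step 1: ref 3 -> FAULT, frames=[4,3,-,-]
Step 2: ref 1 -> FAULT, frames=[4,3,1,-]
Step 3: ref 1 -> HIT, frames=[4,3,1,-]
Step 4: ref 3 -> HIT, frames=[4,3,1,-]
Step 5: ref 5 -> FAULT, frames=[4,3,1,5]
Step 6: ref 2 -> FAULT, evict 1, frames=[4,3,2,5]
At step 6: evicted page 1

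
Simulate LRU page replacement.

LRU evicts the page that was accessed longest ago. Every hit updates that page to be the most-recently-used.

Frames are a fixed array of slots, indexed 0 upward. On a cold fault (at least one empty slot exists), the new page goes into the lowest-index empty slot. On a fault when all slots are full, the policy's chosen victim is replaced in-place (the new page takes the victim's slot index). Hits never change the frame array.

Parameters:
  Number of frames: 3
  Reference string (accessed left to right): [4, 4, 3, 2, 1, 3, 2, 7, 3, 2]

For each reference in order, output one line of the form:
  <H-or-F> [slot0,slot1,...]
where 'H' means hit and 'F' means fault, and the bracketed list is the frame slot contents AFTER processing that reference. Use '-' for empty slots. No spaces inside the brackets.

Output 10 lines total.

F [4,-,-]
H [4,-,-]
F [4,3,-]
F [4,3,2]
F [1,3,2]
H [1,3,2]
H [1,3,2]
F [7,3,2]
H [7,3,2]
H [7,3,2]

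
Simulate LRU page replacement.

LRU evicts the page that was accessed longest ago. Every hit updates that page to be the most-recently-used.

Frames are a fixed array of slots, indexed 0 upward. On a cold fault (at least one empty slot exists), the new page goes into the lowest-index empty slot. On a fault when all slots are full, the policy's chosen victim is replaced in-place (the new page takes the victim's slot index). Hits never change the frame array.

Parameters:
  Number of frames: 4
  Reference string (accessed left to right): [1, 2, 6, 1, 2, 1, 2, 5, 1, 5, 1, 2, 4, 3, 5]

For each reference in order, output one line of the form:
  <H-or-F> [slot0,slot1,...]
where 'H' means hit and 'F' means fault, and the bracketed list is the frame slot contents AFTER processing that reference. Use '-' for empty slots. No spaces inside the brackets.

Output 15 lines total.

F [1,-,-,-]
F [1,2,-,-]
F [1,2,6,-]
H [1,2,6,-]
H [1,2,6,-]
H [1,2,6,-]
H [1,2,6,-]
F [1,2,6,5]
H [1,2,6,5]
H [1,2,6,5]
H [1,2,6,5]
H [1,2,6,5]
F [1,2,4,5]
F [1,2,4,3]
F [5,2,4,3]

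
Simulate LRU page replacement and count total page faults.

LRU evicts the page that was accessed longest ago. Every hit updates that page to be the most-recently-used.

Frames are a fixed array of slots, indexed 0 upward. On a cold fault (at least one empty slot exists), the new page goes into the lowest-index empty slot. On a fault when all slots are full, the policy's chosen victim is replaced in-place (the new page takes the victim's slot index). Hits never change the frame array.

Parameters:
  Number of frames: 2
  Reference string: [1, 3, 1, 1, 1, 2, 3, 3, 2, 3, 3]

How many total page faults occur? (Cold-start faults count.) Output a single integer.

Step 0: ref 1 → FAULT, frames=[1,-]
Step 1: ref 3 → FAULT, frames=[1,3]
Step 2: ref 1 → HIT, frames=[1,3]
Step 3: ref 1 → HIT, frames=[1,3]
Step 4: ref 1 → HIT, frames=[1,3]
Step 5: ref 2 → FAULT (evict 3), frames=[1,2]
Step 6: ref 3 → FAULT (evict 1), frames=[3,2]
Step 7: ref 3 → HIT, frames=[3,2]
Step 8: ref 2 → HIT, frames=[3,2]
Step 9: ref 3 → HIT, frames=[3,2]
Step 10: ref 3 → HIT, frames=[3,2]
Total faults: 4

Answer: 4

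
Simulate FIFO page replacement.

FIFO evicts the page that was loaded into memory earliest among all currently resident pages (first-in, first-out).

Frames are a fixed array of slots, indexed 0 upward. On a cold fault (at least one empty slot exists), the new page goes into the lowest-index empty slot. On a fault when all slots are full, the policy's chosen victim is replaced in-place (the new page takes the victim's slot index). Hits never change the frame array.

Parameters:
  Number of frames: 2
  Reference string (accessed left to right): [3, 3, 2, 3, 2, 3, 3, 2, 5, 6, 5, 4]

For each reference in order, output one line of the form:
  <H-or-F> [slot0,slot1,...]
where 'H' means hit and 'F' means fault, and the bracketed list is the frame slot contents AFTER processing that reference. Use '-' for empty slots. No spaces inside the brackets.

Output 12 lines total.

F [3,-]
H [3,-]
F [3,2]
H [3,2]
H [3,2]
H [3,2]
H [3,2]
H [3,2]
F [5,2]
F [5,6]
H [5,6]
F [4,6]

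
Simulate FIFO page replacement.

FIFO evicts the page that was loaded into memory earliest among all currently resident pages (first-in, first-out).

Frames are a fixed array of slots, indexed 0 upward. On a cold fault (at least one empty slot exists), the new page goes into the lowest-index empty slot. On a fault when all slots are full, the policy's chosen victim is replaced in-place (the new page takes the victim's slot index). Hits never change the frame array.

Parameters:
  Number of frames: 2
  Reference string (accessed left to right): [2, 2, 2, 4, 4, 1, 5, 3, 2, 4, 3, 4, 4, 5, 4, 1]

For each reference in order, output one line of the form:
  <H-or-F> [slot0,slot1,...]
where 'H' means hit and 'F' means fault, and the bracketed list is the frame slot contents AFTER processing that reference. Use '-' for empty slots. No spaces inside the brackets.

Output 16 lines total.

F [2,-]
H [2,-]
H [2,-]
F [2,4]
H [2,4]
F [1,4]
F [1,5]
F [3,5]
F [3,2]
F [4,2]
F [4,3]
H [4,3]
H [4,3]
F [5,3]
F [5,4]
F [1,4]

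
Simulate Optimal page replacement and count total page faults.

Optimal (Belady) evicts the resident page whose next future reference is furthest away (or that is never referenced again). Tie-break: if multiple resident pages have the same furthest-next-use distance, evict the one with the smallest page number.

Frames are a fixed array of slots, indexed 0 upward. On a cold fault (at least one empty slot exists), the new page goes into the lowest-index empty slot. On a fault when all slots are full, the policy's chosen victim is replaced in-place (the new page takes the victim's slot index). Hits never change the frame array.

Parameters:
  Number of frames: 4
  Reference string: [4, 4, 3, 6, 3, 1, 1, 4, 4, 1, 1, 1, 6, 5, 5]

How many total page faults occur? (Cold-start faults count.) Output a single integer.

Answer: 5

Derivation:
Step 0: ref 4 → FAULT, frames=[4,-,-,-]
Step 1: ref 4 → HIT, frames=[4,-,-,-]
Step 2: ref 3 → FAULT, frames=[4,3,-,-]
Step 3: ref 6 → FAULT, frames=[4,3,6,-]
Step 4: ref 3 → HIT, frames=[4,3,6,-]
Step 5: ref 1 → FAULT, frames=[4,3,6,1]
Step 6: ref 1 → HIT, frames=[4,3,6,1]
Step 7: ref 4 → HIT, frames=[4,3,6,1]
Step 8: ref 4 → HIT, frames=[4,3,6,1]
Step 9: ref 1 → HIT, frames=[4,3,6,1]
Step 10: ref 1 → HIT, frames=[4,3,6,1]
Step 11: ref 1 → HIT, frames=[4,3,6,1]
Step 12: ref 6 → HIT, frames=[4,3,6,1]
Step 13: ref 5 → FAULT (evict 1), frames=[4,3,6,5]
Step 14: ref 5 → HIT, frames=[4,3,6,5]
Total faults: 5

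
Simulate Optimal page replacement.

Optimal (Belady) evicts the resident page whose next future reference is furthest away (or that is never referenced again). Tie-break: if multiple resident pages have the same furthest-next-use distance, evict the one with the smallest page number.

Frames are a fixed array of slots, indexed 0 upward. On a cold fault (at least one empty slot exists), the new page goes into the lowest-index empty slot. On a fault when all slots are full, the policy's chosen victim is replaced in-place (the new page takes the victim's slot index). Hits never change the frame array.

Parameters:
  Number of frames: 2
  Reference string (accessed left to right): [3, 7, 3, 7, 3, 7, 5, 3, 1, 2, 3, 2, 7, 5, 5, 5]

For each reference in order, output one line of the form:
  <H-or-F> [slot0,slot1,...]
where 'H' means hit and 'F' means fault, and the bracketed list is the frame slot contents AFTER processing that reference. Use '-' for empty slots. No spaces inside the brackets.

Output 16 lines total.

F [3,-]
F [3,7]
H [3,7]
H [3,7]
H [3,7]
H [3,7]
F [3,5]
H [3,5]
F [3,1]
F [3,2]
H [3,2]
H [3,2]
F [3,7]
F [5,7]
H [5,7]
H [5,7]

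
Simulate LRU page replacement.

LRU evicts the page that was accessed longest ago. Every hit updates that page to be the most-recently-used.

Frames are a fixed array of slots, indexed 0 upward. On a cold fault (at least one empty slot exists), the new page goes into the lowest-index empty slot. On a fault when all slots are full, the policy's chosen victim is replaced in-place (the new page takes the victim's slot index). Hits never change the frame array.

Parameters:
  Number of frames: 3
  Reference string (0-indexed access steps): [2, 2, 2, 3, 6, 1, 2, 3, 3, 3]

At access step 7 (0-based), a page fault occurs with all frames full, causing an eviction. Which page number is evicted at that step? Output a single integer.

Step 0: ref 2 -> FAULT, frames=[2,-,-]
Step 1: ref 2 -> HIT, frames=[2,-,-]
Step 2: ref 2 -> HIT, frames=[2,-,-]
Step 3: ref 3 -> FAULT, frames=[2,3,-]
Step 4: ref 6 -> FAULT, frames=[2,3,6]
Step 5: ref 1 -> FAULT, evict 2, frames=[1,3,6]
Step 6: ref 2 -> FAULT, evict 3, frames=[1,2,6]
Step 7: ref 3 -> FAULT, evict 6, frames=[1,2,3]
At step 7: evicted page 6

Answer: 6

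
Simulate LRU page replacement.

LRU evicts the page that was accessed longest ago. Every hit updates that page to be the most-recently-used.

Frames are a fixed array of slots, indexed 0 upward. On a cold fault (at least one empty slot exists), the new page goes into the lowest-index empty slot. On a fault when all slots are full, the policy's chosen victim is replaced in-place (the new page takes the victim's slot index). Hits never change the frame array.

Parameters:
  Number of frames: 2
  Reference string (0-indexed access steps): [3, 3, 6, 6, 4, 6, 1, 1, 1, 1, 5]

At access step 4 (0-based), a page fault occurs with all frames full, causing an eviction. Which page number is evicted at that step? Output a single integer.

Step 0: ref 3 -> FAULT, frames=[3,-]
Step 1: ref 3 -> HIT, frames=[3,-]
Step 2: ref 6 -> FAULT, frames=[3,6]
Step 3: ref 6 -> HIT, frames=[3,6]
Step 4: ref 4 -> FAULT, evict 3, frames=[4,6]
At step 4: evicted page 3

Answer: 3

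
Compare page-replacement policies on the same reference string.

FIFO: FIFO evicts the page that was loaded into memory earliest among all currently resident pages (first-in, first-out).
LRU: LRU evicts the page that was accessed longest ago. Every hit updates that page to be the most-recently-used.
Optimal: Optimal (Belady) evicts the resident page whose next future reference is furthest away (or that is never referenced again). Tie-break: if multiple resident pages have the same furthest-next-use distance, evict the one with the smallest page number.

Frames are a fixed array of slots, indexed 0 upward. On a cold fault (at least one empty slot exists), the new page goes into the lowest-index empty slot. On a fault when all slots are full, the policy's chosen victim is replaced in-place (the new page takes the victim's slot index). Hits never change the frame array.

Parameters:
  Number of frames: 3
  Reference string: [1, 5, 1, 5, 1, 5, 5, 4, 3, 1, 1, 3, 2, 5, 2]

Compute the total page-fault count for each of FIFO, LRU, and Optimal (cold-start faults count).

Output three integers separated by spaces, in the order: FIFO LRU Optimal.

--- FIFO ---
  step 0: ref 1 -> FAULT, frames=[1,-,-] (faults so far: 1)
  step 1: ref 5 -> FAULT, frames=[1,5,-] (faults so far: 2)
  step 2: ref 1 -> HIT, frames=[1,5,-] (faults so far: 2)
  step 3: ref 5 -> HIT, frames=[1,5,-] (faults so far: 2)
  step 4: ref 1 -> HIT, frames=[1,5,-] (faults so far: 2)
  step 5: ref 5 -> HIT, frames=[1,5,-] (faults so far: 2)
  step 6: ref 5 -> HIT, frames=[1,5,-] (faults so far: 2)
  step 7: ref 4 -> FAULT, frames=[1,5,4] (faults so far: 3)
  step 8: ref 3 -> FAULT, evict 1, frames=[3,5,4] (faults so far: 4)
  step 9: ref 1 -> FAULT, evict 5, frames=[3,1,4] (faults so far: 5)
  step 10: ref 1 -> HIT, frames=[3,1,4] (faults so far: 5)
  step 11: ref 3 -> HIT, frames=[3,1,4] (faults so far: 5)
  step 12: ref 2 -> FAULT, evict 4, frames=[3,1,2] (faults so far: 6)
  step 13: ref 5 -> FAULT, evict 3, frames=[5,1,2] (faults so far: 7)
  step 14: ref 2 -> HIT, frames=[5,1,2] (faults so far: 7)
  FIFO total faults: 7
--- LRU ---
  step 0: ref 1 -> FAULT, frames=[1,-,-] (faults so far: 1)
  step 1: ref 5 -> FAULT, frames=[1,5,-] (faults so far: 2)
  step 2: ref 1 -> HIT, frames=[1,5,-] (faults so far: 2)
  step 3: ref 5 -> HIT, frames=[1,5,-] (faults so far: 2)
  step 4: ref 1 -> HIT, frames=[1,5,-] (faults so far: 2)
  step 5: ref 5 -> HIT, frames=[1,5,-] (faults so far: 2)
  step 6: ref 5 -> HIT, frames=[1,5,-] (faults so far: 2)
  step 7: ref 4 -> FAULT, frames=[1,5,4] (faults so far: 3)
  step 8: ref 3 -> FAULT, evict 1, frames=[3,5,4] (faults so far: 4)
  step 9: ref 1 -> FAULT, evict 5, frames=[3,1,4] (faults so far: 5)
  step 10: ref 1 -> HIT, frames=[3,1,4] (faults so far: 5)
  step 11: ref 3 -> HIT, frames=[3,1,4] (faults so far: 5)
  step 12: ref 2 -> FAULT, evict 4, frames=[3,1,2] (faults so far: 6)
  step 13: ref 5 -> FAULT, evict 1, frames=[3,5,2] (faults so far: 7)
  step 14: ref 2 -> HIT, frames=[3,5,2] (faults so far: 7)
  LRU total faults: 7
--- Optimal ---
  step 0: ref 1 -> FAULT, frames=[1,-,-] (faults so far: 1)
  step 1: ref 5 -> FAULT, frames=[1,5,-] (faults so far: 2)
  step 2: ref 1 -> HIT, frames=[1,5,-] (faults so far: 2)
  step 3: ref 5 -> HIT, frames=[1,5,-] (faults so far: 2)
  step 4: ref 1 -> HIT, frames=[1,5,-] (faults so far: 2)
  step 5: ref 5 -> HIT, frames=[1,5,-] (faults so far: 2)
  step 6: ref 5 -> HIT, frames=[1,5,-] (faults so far: 2)
  step 7: ref 4 -> FAULT, frames=[1,5,4] (faults so far: 3)
  step 8: ref 3 -> FAULT, evict 4, frames=[1,5,3] (faults so far: 4)
  step 9: ref 1 -> HIT, frames=[1,5,3] (faults so far: 4)
  step 10: ref 1 -> HIT, frames=[1,5,3] (faults so far: 4)
  step 11: ref 3 -> HIT, frames=[1,5,3] (faults so far: 4)
  step 12: ref 2 -> FAULT, evict 1, frames=[2,5,3] (faults so far: 5)
  step 13: ref 5 -> HIT, frames=[2,5,3] (faults so far: 5)
  step 14: ref 2 -> HIT, frames=[2,5,3] (faults so far: 5)
  Optimal total faults: 5

Answer: 7 7 5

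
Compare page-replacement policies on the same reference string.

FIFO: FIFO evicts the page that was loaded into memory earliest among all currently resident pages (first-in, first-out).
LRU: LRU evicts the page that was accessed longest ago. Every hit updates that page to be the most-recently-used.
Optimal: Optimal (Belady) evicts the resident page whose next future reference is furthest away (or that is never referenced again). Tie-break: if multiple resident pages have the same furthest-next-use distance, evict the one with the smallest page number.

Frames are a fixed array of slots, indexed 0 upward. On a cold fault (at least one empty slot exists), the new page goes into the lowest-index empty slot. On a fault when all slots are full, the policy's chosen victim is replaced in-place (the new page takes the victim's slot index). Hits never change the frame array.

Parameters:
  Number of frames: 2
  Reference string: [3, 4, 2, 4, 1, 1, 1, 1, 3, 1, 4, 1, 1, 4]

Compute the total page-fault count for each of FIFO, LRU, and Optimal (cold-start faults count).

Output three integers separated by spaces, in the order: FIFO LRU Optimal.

--- FIFO ---
  step 0: ref 3 -> FAULT, frames=[3,-] (faults so far: 1)
  step 1: ref 4 -> FAULT, frames=[3,4] (faults so far: 2)
  step 2: ref 2 -> FAULT, evict 3, frames=[2,4] (faults so far: 3)
  step 3: ref 4 -> HIT, frames=[2,4] (faults so far: 3)
  step 4: ref 1 -> FAULT, evict 4, frames=[2,1] (faults so far: 4)
  step 5: ref 1 -> HIT, frames=[2,1] (faults so far: 4)
  step 6: ref 1 -> HIT, frames=[2,1] (faults so far: 4)
  step 7: ref 1 -> HIT, frames=[2,1] (faults so far: 4)
  step 8: ref 3 -> FAULT, evict 2, frames=[3,1] (faults so far: 5)
  step 9: ref 1 -> HIT, frames=[3,1] (faults so far: 5)
  step 10: ref 4 -> FAULT, evict 1, frames=[3,4] (faults so far: 6)
  step 11: ref 1 -> FAULT, evict 3, frames=[1,4] (faults so far: 7)
  step 12: ref 1 -> HIT, frames=[1,4] (faults so far: 7)
  step 13: ref 4 -> HIT, frames=[1,4] (faults so far: 7)
  FIFO total faults: 7
--- LRU ---
  step 0: ref 3 -> FAULT, frames=[3,-] (faults so far: 1)
  step 1: ref 4 -> FAULT, frames=[3,4] (faults so far: 2)
  step 2: ref 2 -> FAULT, evict 3, frames=[2,4] (faults so far: 3)
  step 3: ref 4 -> HIT, frames=[2,4] (faults so far: 3)
  step 4: ref 1 -> FAULT, evict 2, frames=[1,4] (faults so far: 4)
  step 5: ref 1 -> HIT, frames=[1,4] (faults so far: 4)
  step 6: ref 1 -> HIT, frames=[1,4] (faults so far: 4)
  step 7: ref 1 -> HIT, frames=[1,4] (faults so far: 4)
  step 8: ref 3 -> FAULT, evict 4, frames=[1,3] (faults so far: 5)
  step 9: ref 1 -> HIT, frames=[1,3] (faults so far: 5)
  step 10: ref 4 -> FAULT, evict 3, frames=[1,4] (faults so far: 6)
  step 11: ref 1 -> HIT, frames=[1,4] (faults so far: 6)
  step 12: ref 1 -> HIT, frames=[1,4] (faults so far: 6)
  step 13: ref 4 -> HIT, frames=[1,4] (faults so far: 6)
  LRU total faults: 6
--- Optimal ---
  step 0: ref 3 -> FAULT, frames=[3,-] (faults so far: 1)
  step 1: ref 4 -> FAULT, frames=[3,4] (faults so far: 2)
  step 2: ref 2 -> FAULT, evict 3, frames=[2,4] (faults so far: 3)
  step 3: ref 4 -> HIT, frames=[2,4] (faults so far: 3)
  step 4: ref 1 -> FAULT, evict 2, frames=[1,4] (faults so far: 4)
  step 5: ref 1 -> HIT, frames=[1,4] (faults so far: 4)
  step 6: ref 1 -> HIT, frames=[1,4] (faults so far: 4)
  step 7: ref 1 -> HIT, frames=[1,4] (faults so far: 4)
  step 8: ref 3 -> FAULT, evict 4, frames=[1,3] (faults so far: 5)
  step 9: ref 1 -> HIT, frames=[1,3] (faults so far: 5)
  step 10: ref 4 -> FAULT, evict 3, frames=[1,4] (faults so far: 6)
  step 11: ref 1 -> HIT, frames=[1,4] (faults so far: 6)
  step 12: ref 1 -> HIT, frames=[1,4] (faults so far: 6)
  step 13: ref 4 -> HIT, frames=[1,4] (faults so far: 6)
  Optimal total faults: 6

Answer: 7 6 6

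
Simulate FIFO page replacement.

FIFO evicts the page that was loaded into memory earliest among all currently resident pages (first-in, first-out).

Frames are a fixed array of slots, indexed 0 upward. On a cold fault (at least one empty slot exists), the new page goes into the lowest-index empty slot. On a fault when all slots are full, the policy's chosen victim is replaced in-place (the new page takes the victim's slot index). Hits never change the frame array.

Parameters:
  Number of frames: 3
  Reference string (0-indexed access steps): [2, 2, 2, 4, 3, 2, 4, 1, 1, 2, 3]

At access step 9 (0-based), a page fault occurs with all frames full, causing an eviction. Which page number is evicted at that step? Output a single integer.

Answer: 4

Derivation:
Step 0: ref 2 -> FAULT, frames=[2,-,-]
Step 1: ref 2 -> HIT, frames=[2,-,-]
Step 2: ref 2 -> HIT, frames=[2,-,-]
Step 3: ref 4 -> FAULT, frames=[2,4,-]
Step 4: ref 3 -> FAULT, frames=[2,4,3]
Step 5: ref 2 -> HIT, frames=[2,4,3]
Step 6: ref 4 -> HIT, frames=[2,4,3]
Step 7: ref 1 -> FAULT, evict 2, frames=[1,4,3]
Step 8: ref 1 -> HIT, frames=[1,4,3]
Step 9: ref 2 -> FAULT, evict 4, frames=[1,2,3]
At step 9: evicted page 4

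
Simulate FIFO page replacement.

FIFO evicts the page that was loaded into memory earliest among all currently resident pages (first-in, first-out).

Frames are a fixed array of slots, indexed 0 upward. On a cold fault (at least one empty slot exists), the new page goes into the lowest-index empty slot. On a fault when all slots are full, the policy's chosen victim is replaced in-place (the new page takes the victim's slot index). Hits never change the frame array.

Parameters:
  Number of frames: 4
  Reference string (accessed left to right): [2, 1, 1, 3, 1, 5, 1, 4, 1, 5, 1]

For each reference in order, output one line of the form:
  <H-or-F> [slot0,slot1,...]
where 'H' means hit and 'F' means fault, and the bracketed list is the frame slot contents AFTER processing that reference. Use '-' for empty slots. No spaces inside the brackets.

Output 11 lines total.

F [2,-,-,-]
F [2,1,-,-]
H [2,1,-,-]
F [2,1,3,-]
H [2,1,3,-]
F [2,1,3,5]
H [2,1,3,5]
F [4,1,3,5]
H [4,1,3,5]
H [4,1,3,5]
H [4,1,3,5]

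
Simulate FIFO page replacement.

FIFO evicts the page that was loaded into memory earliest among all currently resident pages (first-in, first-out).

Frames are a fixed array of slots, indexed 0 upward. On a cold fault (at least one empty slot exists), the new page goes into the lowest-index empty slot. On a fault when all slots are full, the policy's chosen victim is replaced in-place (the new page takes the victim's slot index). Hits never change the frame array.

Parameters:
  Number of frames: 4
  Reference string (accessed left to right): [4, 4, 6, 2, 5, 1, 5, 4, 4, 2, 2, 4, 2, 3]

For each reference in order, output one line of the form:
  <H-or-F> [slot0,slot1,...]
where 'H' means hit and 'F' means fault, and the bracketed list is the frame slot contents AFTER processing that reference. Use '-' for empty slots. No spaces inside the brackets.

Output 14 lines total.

F [4,-,-,-]
H [4,-,-,-]
F [4,6,-,-]
F [4,6,2,-]
F [4,6,2,5]
F [1,6,2,5]
H [1,6,2,5]
F [1,4,2,5]
H [1,4,2,5]
H [1,4,2,5]
H [1,4,2,5]
H [1,4,2,5]
H [1,4,2,5]
F [1,4,3,5]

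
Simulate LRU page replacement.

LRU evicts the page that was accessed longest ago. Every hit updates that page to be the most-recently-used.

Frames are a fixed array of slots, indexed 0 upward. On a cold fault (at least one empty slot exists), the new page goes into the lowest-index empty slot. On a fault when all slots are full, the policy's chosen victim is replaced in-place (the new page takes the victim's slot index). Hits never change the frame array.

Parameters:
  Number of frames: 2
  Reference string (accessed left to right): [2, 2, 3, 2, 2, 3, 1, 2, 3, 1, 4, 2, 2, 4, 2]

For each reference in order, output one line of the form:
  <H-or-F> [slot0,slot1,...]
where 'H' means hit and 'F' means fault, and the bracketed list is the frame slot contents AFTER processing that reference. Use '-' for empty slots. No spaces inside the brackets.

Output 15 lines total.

F [2,-]
H [2,-]
F [2,3]
H [2,3]
H [2,3]
H [2,3]
F [1,3]
F [1,2]
F [3,2]
F [3,1]
F [4,1]
F [4,2]
H [4,2]
H [4,2]
H [4,2]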